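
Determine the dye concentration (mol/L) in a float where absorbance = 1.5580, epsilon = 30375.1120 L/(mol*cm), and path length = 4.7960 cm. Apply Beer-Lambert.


Formula: c = A / (epsilon * l)
Substituting: c = 1.5580 / (30375.1120 * 4.7960)
Result: 1.0695e-05 mol/L


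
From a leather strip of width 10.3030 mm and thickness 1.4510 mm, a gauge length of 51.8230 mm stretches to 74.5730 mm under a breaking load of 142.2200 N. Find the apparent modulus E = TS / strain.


TS = F / (w * t) = 142.2200 / (10.3030 * 1.4510) = 9.5133 N/mm^2
strain = (Lf - L0) / L0 = (74.5730 - 51.8230) / 51.8230 = 0.4390
E = TS / strain = 9.5133 / 0.4390 = 21.6706 N/mm^2


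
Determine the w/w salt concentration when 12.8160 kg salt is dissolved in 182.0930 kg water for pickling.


Formula: Conc = salt / (water + salt) * 100
Substituting: Conc = 12.8160 / (182.0930 + 12.8160) * 100
Result: 6.5754 %


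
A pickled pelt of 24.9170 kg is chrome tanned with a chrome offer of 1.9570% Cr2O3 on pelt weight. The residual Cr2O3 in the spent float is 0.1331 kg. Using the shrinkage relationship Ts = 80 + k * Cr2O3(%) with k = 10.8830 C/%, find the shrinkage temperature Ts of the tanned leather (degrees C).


Offered = pelt * offer_pct / 100 = 24.9170 * 1.9570 / 100 = 0.4876 kg
Uptake = offered - residual = 0.4876 - 0.1331 = 0.3545 kg
Cr2O3% on pelt = uptake / pelt * 100 = 0.3545 / 24.9170 * 100 = 1.4228 %
Ts = 80 + k * Cr2O3% = 80 + 10.8830 * 1.4228 = 95.4846 C


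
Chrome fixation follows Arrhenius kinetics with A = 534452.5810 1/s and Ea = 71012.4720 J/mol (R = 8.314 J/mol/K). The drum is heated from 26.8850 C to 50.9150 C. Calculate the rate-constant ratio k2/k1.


T1 = 26.8850 + 273.15 = 300.0350 K; T2 = 50.9150 + 273.15 = 324.0650 K
k1 = A * exp(-Ea/(R*T1)) = 534452.5810 * exp(-71012.4720/(8.314*300.0350)) = 2.3149e-07 1/s
k2 = A * exp(-Ea/(R*T2)) = 534452.5810 * exp(-71012.4720/(8.314*324.0650)) = 1.9112e-06 1/s
k2/k1 = 1.9112e-06 / 2.3149e-07 = 8.2559


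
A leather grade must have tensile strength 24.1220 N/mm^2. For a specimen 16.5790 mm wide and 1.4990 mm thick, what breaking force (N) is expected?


Formula: F = TS * w * t
Substituting: F = 24.1220 * 16.5790 * 1.4990
Result: 599.4780 N


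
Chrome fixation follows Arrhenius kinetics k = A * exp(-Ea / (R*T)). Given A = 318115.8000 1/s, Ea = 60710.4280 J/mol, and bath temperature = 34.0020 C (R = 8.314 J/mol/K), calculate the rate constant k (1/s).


T_K = T_C + 273.15 = 34.0020 + 273.15 = 307.1520 K
exponent = -Ea / (R * T_K) = -60710.4280 / (8.314 * 307.1520) = -23.7739
k = A * exp(exponent) = 318115.8000 * exp(-23.7739) = 1.5056e-05 1/s


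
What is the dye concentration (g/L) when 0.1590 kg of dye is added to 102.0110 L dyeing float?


Formula: Conc = dye_mass(kg) / volume(L) * 1000
Substituting: Conc = 0.1590 / 102.0110 * 1000
Result: 1.5587 g/L


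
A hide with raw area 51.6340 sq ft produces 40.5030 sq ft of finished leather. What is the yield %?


Formula: Yield = finished / raw * 100
Substituting: Yield = 40.5030 / 51.6340 * 100
Result: 78.4425 %


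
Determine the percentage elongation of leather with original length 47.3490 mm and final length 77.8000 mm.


Formula: Elongation = (Lf - L0) / L0 * 100
Substituting: Elongation = (77.8000 - 47.3490) / 47.3490 * 100
Result: 64.3118 %


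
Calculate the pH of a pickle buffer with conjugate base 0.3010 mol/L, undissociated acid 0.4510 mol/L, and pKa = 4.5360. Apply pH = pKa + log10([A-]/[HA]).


ratio = [A-] / [HA] = 0.3010 / 0.4510 = 0.6674
log10(ratio) = -0.1756
pH = pKa + log10(ratio) = 4.5360 - 0.1756 = 4.3604


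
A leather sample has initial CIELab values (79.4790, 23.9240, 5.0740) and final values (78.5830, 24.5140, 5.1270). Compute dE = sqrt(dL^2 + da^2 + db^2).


dL = -0.8960, da = 0.5900, db = 0.053
dE = sqrt((-0.8960)^2 + 0.5900^2 + 0.053^2) = 1.0741


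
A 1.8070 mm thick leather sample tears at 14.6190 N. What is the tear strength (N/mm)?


Formula: Tear strength = force / thickness
Substituting: Tear strength = 14.6190 / 1.8070
Result: 8.0902 N/mm


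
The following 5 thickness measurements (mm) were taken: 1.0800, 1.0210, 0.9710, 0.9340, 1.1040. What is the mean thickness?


Formula: Average = sum / n
Substituting: Average = 5.1100 / 5
Result: 1.0220 mm


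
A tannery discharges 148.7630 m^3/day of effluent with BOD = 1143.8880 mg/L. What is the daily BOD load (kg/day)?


Formula: BOD_load = volume * conc / 1000
Substituting: BOD_load = 148.7630 * 1143.8880 / 1000
Result: 170.1682 kg/day


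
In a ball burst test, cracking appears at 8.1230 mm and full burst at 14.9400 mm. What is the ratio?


Formula: Ratio = crack / burst
Substituting: Ratio = 8.1230 / 14.9400
Result: 0.5437


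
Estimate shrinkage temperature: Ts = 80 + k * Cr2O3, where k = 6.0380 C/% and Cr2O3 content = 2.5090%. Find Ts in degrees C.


Formula: Ts = 80 + k * Cr2O3
Substituting: Ts = 80 + 6.0380 * 2.5090
Result: 95.1493 C


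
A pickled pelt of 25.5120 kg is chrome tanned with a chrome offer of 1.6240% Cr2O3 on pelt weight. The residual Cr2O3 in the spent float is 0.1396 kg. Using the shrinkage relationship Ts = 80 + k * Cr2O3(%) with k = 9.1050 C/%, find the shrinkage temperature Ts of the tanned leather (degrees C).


Offered = pelt * offer_pct / 100 = 25.5120 * 1.6240 / 100 = 0.4143 kg
Uptake = offered - residual = 0.4143 - 0.1396 = 0.2747 kg
Cr2O3% on pelt = uptake / pelt * 100 = 0.2747 / 25.5120 * 100 = 1.0768 %
Ts = 80 + k * Cr2O3% = 80 + 9.1050 * 1.0768 = 89.8043 C


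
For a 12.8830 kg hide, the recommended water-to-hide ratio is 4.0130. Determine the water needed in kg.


Formula: Water = hide_weight * ratio
Substituting: Water = 12.8830 * 4.0130
Result: 51.6995 kg


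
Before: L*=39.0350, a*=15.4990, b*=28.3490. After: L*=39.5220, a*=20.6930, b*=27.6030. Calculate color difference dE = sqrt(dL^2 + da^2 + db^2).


dL = 0.4870, da = 5.1940, db = -0.7460
dE = sqrt(0.4870^2 + 5.1940^2 + (-0.7460)^2) = 5.2699


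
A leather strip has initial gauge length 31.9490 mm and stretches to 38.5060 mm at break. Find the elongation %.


Formula: Elongation = (Lf - L0) / L0 * 100
Substituting: Elongation = (38.5060 - 31.9490) / 31.9490 * 100
Result: 20.5233 %


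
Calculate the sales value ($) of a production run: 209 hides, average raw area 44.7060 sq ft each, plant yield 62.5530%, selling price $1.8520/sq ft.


Raw_total = N * avg_area = 209 * 44.7060 = 9343.5540 sq ft
Finished = Raw_total * yield / 100 = 9343.5540 * 62.5530 / 100 = 5844.6733 sq ft
Value = Finished * price = 5844.6733 * 1.8520 = 10824.3350 $


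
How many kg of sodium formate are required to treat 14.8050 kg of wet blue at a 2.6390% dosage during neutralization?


Formula: Neutralizer = substrate * pct / 100
Substituting: Neutralizer = 14.8050 * 2.6390 / 100
Result: 0.3907 kg


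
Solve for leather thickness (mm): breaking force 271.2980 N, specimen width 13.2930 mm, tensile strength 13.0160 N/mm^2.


Formula: t = F / (TS * w)
Substituting: t = 271.2980 / (13.0160 * 13.2930)
Result: 1.5680 mm


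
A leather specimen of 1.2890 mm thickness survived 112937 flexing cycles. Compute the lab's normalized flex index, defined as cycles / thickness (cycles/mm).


Formula: Index = cycles / thickness
Substituting: Index = 112937 / 1.2890
Result: 87615.9814 cycles/mm


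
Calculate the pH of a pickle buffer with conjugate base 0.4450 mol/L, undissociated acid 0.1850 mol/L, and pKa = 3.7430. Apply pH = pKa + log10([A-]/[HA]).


ratio = [A-] / [HA] = 0.4450 / 0.1850 = 2.4054
log10(ratio) = 0.3812
pH = pKa + log10(ratio) = 3.7430 + 0.3812 = 4.1242


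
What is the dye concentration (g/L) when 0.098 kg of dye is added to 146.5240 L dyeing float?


Formula: Conc = dye_mass(kg) / volume(L) * 1000
Substituting: Conc = 0.098 / 146.5240 * 1000
Result: 0.6688 g/L


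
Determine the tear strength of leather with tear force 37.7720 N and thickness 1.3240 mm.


Formula: Tear strength = force / thickness
Substituting: Tear strength = 37.7720 / 1.3240
Result: 28.5287 N/mm


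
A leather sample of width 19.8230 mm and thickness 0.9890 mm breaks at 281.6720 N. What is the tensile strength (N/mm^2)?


Formula: TS = force / (width * thickness)
Substituting: TS = 281.6720 / (19.8230 * 0.9890)
Result: 14.3674 N/mm^2


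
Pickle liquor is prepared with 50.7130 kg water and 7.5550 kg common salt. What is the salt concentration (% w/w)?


Formula: Conc = salt / (water + salt) * 100
Substituting: Conc = 7.5550 / (50.7130 + 7.5550) * 100
Result: 12.9660 %


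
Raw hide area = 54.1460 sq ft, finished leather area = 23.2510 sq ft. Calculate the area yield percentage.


Formula: Yield = finished / raw * 100
Substituting: Yield = 23.2510 / 54.1460 * 100
Result: 42.9413 %


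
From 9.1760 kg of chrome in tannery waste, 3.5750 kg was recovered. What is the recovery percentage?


Formula: Recovery = recovered / input * 100
Substituting: Recovery = 3.5750 / 9.1760 * 100
Result: 38.9603 %


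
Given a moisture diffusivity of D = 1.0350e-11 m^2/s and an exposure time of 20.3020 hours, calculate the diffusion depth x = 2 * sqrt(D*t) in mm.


t = 20.3020 hr * 3600 = 73087.2000 s
D * t = 1.0350e-11 * 73087.2000 = 7.5645e-07
x = 2 * sqrt(D*t) = 2 * sqrt(7.5645e-07) = 0.00173949 m = 1.7395 mm


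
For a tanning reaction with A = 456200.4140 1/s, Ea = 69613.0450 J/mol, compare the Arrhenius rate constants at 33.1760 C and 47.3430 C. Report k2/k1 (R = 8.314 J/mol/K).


T1 = 33.1760 + 273.15 = 306.3260 K; T2 = 47.3430 + 273.15 = 320.4930 K
k1 = A * exp(-Ea/(R*T1)) = 456200.4140 * exp(-69613.0450/(8.314*306.3260)) = 6.1422e-07 1/s
k2 = A * exp(-Ea/(R*T2)) = 456200.4140 * exp(-69613.0450/(8.314*320.4930)) = 2.0562e-06 1/s
k2/k1 = 2.0562e-06 / 6.1422e-07 = 3.3476


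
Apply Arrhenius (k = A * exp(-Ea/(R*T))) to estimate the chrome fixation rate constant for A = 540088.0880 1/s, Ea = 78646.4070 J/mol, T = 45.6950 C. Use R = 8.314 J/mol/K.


T_K = T_C + 273.15 = 45.6950 + 273.15 = 318.8450 K
exponent = -Ea / (R * T_K) = -78646.4070 / (8.314 * 318.8450) = -29.6681
k = A * exp(exponent) = 540088.0880 * exp(-29.6681) = 7.0435e-08 1/s


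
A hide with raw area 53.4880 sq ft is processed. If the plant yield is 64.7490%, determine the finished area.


Formula: finished = raw * yield / 100
Substituting: finished = 53.4880 * 64.7490 / 100
Result: 34.6329 sq ft


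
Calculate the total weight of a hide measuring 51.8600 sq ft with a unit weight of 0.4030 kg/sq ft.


Formula: Weight = area * weight_per_sqft
Substituting: Weight = 51.8600 * 0.4030
Result: 20.8996 kg


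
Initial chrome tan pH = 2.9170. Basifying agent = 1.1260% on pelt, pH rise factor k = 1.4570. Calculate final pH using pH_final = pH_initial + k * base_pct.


Formula: pH_final = pH_initial + k * base_pct
Substituting: pH_final = 2.9170 + 1.4570 * 1.1260
Result: 4.5576


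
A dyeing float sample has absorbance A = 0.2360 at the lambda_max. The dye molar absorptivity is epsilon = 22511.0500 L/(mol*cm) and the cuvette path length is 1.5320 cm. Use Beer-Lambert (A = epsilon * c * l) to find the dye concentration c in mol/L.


Formula: c = A / (epsilon * l)
Substituting: c = 0.2360 / (22511.0500 * 1.5320)
Result: 6.8432e-06 mol/L


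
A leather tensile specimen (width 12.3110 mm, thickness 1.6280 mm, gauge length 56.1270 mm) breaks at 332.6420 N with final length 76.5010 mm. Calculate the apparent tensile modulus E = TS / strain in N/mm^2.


TS = F / (w * t) = 332.6420 / (12.3110 * 1.6280) = 16.5970 N/mm^2
strain = (Lf - L0) / L0 = (76.5010 - 56.1270) / 56.1270 = 0.3630
E = TS / strain = 16.5970 / 0.3630 = 45.7220 N/mm^2


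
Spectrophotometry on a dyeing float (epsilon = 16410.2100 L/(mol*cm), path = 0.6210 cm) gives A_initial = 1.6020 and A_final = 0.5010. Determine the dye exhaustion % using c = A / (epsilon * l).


c_initial = A_i / (epsilon * l) = 1.6020 / (16410.2100 * 0.6210) = 1.5720e-04 mol/L
c_final = A_f / (epsilon * l) = 0.5010 / (16410.2100 * 0.6210) = 4.9162e-05 mol/L
Exhaustion = (c_initial - c_final) / c_initial * 100 = (1.5720e-04 - 4.9162e-05) / 1.5720e-04 * 100 = 68.7266 %


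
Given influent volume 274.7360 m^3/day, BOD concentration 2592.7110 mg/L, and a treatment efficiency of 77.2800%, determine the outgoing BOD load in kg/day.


Load_in = volume * conc / 1000 = 274.7360 * 2592.7110 / 1000 = 712.3110 kg/day
Removed = Load_in * eff / 100 = 712.3110 * 77.2800 / 100 = 550.4740 kg/day
Load_out = Load_in - Removed = 712.3110 - 550.4740 = 161.8371 kg/day


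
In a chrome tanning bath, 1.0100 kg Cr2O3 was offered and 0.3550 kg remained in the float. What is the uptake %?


Formula: Uptake = (offered - residual) / offered * 100
Substituting: Uptake = (1.0100 - 0.3550) / 1.0100 * 100
Result: 64.8515 %


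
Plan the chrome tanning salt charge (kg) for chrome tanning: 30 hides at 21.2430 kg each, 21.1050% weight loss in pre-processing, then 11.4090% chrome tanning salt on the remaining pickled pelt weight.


Total_raw = N * avg_wt = 30 * 21.2430 = 637.2900 kg
Substrate = Total_raw * (1 - loss/100) = 637.2900 * (1 - 21.1050/100) = 502.7899 kg
Chrome = Substrate * pct / 100 = 502.7899 * 11.4090 / 100 = 57.3633 kg


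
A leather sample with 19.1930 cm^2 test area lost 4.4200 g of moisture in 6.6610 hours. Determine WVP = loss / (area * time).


Formula: WVP = loss / (area * time)
Substituting: WVP = 4.4200 / (19.1930 * 6.6610)
Result: 0.0345732 g/(cm^2*hr)


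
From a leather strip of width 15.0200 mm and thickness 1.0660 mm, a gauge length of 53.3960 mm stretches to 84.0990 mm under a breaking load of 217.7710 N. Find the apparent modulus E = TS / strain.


TS = F / (w * t) = 217.7710 / (15.0200 * 1.0660) = 13.6011 N/mm^2
strain = (Lf - L0) / L0 = (84.0990 - 53.3960) / 53.3960 = 0.5750
E = TS / strain = 13.6011 / 0.5750 = 23.6538 N/mm^2


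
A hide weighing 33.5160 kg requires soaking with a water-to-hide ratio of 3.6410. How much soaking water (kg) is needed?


Formula: Water = hide_weight * ratio
Substituting: Water = 33.5160 * 3.6410
Result: 122.0318 kg


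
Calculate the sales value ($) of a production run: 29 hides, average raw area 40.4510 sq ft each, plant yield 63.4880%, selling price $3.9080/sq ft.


Raw_total = N * avg_area = 29 * 40.4510 = 1173.0790 sq ft
Finished = Raw_total * yield / 100 = 1173.0790 * 63.4880 / 100 = 744.7644 sq ft
Value = Finished * price = 744.7644 * 3.9080 = 2910.5393 $


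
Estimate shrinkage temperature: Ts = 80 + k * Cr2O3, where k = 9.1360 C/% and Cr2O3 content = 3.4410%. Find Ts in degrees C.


Formula: Ts = 80 + k * Cr2O3
Substituting: Ts = 80 + 9.1360 * 3.4410
Result: 111.4370 C


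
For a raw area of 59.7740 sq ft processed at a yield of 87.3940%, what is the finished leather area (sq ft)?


Formula: finished = raw * yield / 100
Substituting: finished = 59.7740 * 87.3940 / 100
Result: 52.2389 sq ft


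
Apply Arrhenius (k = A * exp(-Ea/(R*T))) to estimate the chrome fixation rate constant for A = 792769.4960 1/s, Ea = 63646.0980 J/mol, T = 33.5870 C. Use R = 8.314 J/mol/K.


T_K = T_C + 273.15 = 33.5870 + 273.15 = 306.7370 K
exponent = -Ea / (R * T_K) = -63646.0980 / (8.314 * 306.7370) = -24.9572
k = A * exp(exponent) = 792769.4960 * exp(-24.9572) = 1.1492e-05 1/s


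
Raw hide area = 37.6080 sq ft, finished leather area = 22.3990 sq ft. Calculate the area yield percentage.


Formula: Yield = finished / raw * 100
Substituting: Yield = 22.3990 / 37.6080 * 100
Result: 59.5591 %


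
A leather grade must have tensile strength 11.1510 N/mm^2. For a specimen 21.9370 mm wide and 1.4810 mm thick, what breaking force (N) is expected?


Formula: F = TS * w * t
Substituting: F = 11.1510 * 21.9370 * 1.4810
Result: 362.2815 N


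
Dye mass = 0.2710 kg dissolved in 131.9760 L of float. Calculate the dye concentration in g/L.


Formula: Conc = dye_mass(kg) / volume(L) * 1000
Substituting: Conc = 0.2710 / 131.9760 * 1000
Result: 2.0534 g/L


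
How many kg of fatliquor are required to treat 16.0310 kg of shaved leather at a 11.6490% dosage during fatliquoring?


Formula: Fat = substrate * pct / 100
Substituting: Fat = 16.0310 * 11.6490 / 100
Result: 1.8675 kg


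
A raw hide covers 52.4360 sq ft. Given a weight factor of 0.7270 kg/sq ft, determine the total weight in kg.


Formula: Weight = area * weight_per_sqft
Substituting: Weight = 52.4360 * 0.7270
Result: 38.1210 kg


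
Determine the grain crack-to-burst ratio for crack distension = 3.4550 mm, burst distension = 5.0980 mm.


Formula: Ratio = crack / burst
Substituting: Ratio = 3.4550 / 5.0980
Result: 0.6777


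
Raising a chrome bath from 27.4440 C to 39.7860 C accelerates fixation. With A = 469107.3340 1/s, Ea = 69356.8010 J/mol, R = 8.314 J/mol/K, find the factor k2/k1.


T1 = 27.4440 + 273.15 = 300.5940 K; T2 = 39.7860 + 273.15 = 312.9360 K
k1 = A * exp(-Ea/(R*T1)) = 469107.3340 * exp(-69356.8010/(8.314*300.5940)) = 4.1554e-07 1/s
k2 = A * exp(-Ea/(R*T2)) = 469107.3340 * exp(-69356.8010/(8.314*312.9360)) = 1.2415e-06 1/s
k2/k1 = 1.2415e-06 / 4.1554e-07 = 2.9878


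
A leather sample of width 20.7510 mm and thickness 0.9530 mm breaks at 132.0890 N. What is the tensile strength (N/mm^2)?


Formula: TS = force / (width * thickness)
Substituting: TS = 132.0890 / (20.7510 * 0.9530)
Result: 6.6794 N/mm^2


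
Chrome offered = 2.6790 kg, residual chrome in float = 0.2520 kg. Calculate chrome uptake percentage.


Formula: Uptake = (offered - residual) / offered * 100
Substituting: Uptake = (2.6790 - 0.2520) / 2.6790 * 100
Result: 90.5935 %


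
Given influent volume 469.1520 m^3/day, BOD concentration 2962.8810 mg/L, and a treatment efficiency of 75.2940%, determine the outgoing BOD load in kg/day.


Load_in = volume * conc / 1000 = 469.1520 * 2962.8810 / 1000 = 1390.0415 kg/day
Removed = Load_in * eff / 100 = 1390.0415 * 75.2940 / 100 = 1046.6179 kg/day
Load_out = Load_in - Removed = 1390.0415 - 1046.6179 = 343.4237 kg/day


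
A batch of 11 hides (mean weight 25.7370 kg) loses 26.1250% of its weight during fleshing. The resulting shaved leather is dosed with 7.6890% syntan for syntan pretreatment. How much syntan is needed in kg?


Total_raw = N * avg_wt = 11 * 25.7370 = 283.1070 kg
Substrate = Total_raw * (1 - loss/100) = 283.1070 * (1 - 26.1250/100) = 209.1453 kg
Syntan = Substrate * pct / 100 = 209.1453 * 7.6890 / 100 = 16.0812 kg


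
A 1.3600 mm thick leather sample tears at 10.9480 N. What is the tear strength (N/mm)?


Formula: Tear strength = force / thickness
Substituting: Tear strength = 10.9480 / 1.3600
Result: 8.0500 N/mm


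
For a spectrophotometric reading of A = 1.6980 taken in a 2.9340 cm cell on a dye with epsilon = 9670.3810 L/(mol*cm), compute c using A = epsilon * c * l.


Formula: c = A / (epsilon * l)
Substituting: c = 1.6980 / (9670.3810 * 2.9340)
Result: 5.9846e-05 mol/L


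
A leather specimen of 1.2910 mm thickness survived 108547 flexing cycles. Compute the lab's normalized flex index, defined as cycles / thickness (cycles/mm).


Formula: Index = cycles / thickness
Substituting: Index = 108547 / 1.2910
Result: 84079.7831 cycles/mm


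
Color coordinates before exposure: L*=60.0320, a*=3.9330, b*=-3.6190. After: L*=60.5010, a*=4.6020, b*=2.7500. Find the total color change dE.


dL = 0.4690, da = 0.6690, db = 6.3690
dE = sqrt(0.4690^2 + 0.6690^2 + 6.3690^2) = 6.4212


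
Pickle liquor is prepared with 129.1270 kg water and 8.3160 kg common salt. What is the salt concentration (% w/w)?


Formula: Conc = salt / (water + salt) * 100
Substituting: Conc = 8.3160 / (129.1270 + 8.3160) * 100
Result: 6.0505 %


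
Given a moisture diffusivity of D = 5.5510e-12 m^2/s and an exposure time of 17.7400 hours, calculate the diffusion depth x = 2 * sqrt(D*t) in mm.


t = 17.7400 hr * 3600 = 63864.0000 s
D * t = 5.5510e-12 * 63864.0000 = 3.5451e-07
x = 2 * sqrt(D*t) = 2 * sqrt(3.5451e-07) = 0.00119081 m = 1.1908 mm


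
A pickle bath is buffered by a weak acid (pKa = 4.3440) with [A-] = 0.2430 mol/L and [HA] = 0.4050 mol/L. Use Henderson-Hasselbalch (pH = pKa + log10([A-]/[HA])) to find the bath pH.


ratio = [A-] / [HA] = 0.2430 / 0.4050 = 0.6000
log10(ratio) = -0.2218
pH = pKa + log10(ratio) = 4.3440 - 0.2218 = 4.1222


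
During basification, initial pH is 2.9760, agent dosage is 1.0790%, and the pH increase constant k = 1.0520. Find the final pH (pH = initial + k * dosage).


Formula: pH_final = pH_initial + k * base_pct
Substituting: pH_final = 2.9760 + 1.0520 * 1.0790
Result: 4.1111


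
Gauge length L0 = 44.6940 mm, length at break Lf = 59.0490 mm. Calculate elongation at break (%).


Formula: Elongation = (Lf - L0) / L0 * 100
Substituting: Elongation = (59.0490 - 44.6940) / 44.6940 * 100
Result: 32.1184 %


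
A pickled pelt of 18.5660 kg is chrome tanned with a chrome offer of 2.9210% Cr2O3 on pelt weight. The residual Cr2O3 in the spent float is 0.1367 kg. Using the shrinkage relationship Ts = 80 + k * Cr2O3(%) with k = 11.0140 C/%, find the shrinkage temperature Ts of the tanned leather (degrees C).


Offered = pelt * offer_pct / 100 = 18.5660 * 2.9210 / 100 = 0.5423 kg
Uptake = offered - residual = 0.5423 - 0.1367 = 0.4056 kg
Cr2O3% on pelt = uptake / pelt * 100 = 0.4056 / 18.5660 * 100 = 2.1847 %
Ts = 80 + k * Cr2O3% = 80 + 11.0140 * 2.1847 = 104.0624 C


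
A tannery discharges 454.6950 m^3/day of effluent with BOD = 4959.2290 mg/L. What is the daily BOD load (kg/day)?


Formula: BOD_load = volume * conc / 1000
Substituting: BOD_load = 454.6950 * 4959.2290 / 1000
Result: 2254.9366 kg/day


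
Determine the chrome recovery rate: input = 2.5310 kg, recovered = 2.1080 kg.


Formula: Recovery = recovered / input * 100
Substituting: Recovery = 2.1080 / 2.5310 * 100
Result: 83.2872 %


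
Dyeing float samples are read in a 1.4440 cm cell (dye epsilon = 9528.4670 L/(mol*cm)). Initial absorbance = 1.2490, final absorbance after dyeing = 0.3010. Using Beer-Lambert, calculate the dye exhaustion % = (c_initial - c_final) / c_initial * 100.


c_initial = A_i / (epsilon * l) = 1.2490 / (9528.4670 * 1.4440) = 9.0776e-05 mol/L
c_final = A_f / (epsilon * l) = 0.3010 / (9528.4670 * 1.4440) = 2.1876e-05 mol/L
Exhaustion = (c_initial - c_final) / c_initial * 100 = (9.0776e-05 - 2.1876e-05) / 9.0776e-05 * 100 = 75.9007 %


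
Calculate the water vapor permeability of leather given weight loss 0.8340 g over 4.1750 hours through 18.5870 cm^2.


Formula: WVP = loss / (area * time)
Substituting: WVP = 0.8340 / (18.5870 * 4.1750)
Result: 0.0107473 g/(cm^2*hr)


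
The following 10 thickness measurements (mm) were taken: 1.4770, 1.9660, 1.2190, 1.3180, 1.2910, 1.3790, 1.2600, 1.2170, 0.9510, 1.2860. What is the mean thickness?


Formula: Average = sum / n
Substituting: Average = 13.3640 / 10
Result: 1.3364 mm


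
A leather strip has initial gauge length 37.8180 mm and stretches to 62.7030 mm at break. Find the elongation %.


Formula: Elongation = (Lf - L0) / L0 * 100
Substituting: Elongation = (62.7030 - 37.8180) / 37.8180 * 100
Result: 65.8020 %


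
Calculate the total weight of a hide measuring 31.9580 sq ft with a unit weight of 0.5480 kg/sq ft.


Formula: Weight = area * weight_per_sqft
Substituting: Weight = 31.9580 * 0.5480
Result: 17.5130 kg


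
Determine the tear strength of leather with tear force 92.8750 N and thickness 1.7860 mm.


Formula: Tear strength = force / thickness
Substituting: Tear strength = 92.8750 / 1.7860
Result: 52.0017 N/mm


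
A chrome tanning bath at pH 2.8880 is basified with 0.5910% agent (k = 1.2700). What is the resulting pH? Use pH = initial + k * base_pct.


Formula: pH_final = pH_initial + k * base_pct
Substituting: pH_final = 2.8880 + 1.2700 * 0.5910
Result: 3.6386


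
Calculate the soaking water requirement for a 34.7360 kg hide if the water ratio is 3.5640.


Formula: Water = hide_weight * ratio
Substituting: Water = 34.7360 * 3.5640
Result: 123.7991 kg


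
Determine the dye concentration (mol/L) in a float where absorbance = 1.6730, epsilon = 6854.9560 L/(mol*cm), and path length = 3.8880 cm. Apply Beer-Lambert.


Formula: c = A / (epsilon * l)
Substituting: c = 1.6730 / (6854.9560 * 3.8880)
Result: 6.2772e-05 mol/L


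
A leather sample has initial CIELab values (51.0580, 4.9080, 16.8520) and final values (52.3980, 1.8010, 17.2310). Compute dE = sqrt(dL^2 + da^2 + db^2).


dL = 1.3400, da = -3.1070, db = 0.3790
dE = sqrt(1.3400^2 + (-3.1070)^2 + 0.3790^2) = 3.4048


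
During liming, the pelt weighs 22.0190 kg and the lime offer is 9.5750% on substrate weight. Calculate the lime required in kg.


Formula: Lime = substrate * pct / 100
Substituting: Lime = 22.0190 * 9.5750 / 100
Result: 2.1083 kg


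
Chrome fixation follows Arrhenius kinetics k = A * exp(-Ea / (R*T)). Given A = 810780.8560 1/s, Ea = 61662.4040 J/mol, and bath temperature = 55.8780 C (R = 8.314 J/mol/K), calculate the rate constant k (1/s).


T_K = T_C + 273.15 = 55.8780 + 273.15 = 329.0280 K
exponent = -Ea / (R * T_K) = -61662.4040 / (8.314 * 329.0280) = -22.5412
k = A * exp(exponent) = 810780.8560 * exp(-22.5412) = 1.3164e-04 1/s


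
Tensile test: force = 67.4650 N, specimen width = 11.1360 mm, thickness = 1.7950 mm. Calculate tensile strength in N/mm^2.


Formula: TS = force / (width * thickness)
Substituting: TS = 67.4650 / (11.1360 * 1.7950)
Result: 3.3751 N/mm^2


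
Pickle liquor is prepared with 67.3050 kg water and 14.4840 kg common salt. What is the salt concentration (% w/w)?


Formula: Conc = salt / (water + salt) * 100
Substituting: Conc = 14.4840 / (67.3050 + 14.4840) * 100
Result: 17.7090 %


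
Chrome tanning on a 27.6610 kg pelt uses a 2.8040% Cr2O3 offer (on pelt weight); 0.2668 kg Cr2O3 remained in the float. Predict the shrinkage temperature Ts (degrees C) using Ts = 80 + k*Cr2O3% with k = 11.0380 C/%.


Offered = pelt * offer_pct / 100 = 27.6610 * 2.8040 / 100 = 0.7756 kg
Uptake = offered - residual = 0.7756 - 0.2668 = 0.5088 kg
Cr2O3% on pelt = uptake / pelt * 100 = 0.5088 / 27.6610 * 100 = 1.8395 %
Ts = 80 + k * Cr2O3% = 80 + 11.0380 * 1.8395 = 100.3040 C


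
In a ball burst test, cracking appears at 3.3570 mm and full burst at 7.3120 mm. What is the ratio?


Formula: Ratio = crack / burst
Substituting: Ratio = 3.3570 / 7.3120
Result: 0.4591


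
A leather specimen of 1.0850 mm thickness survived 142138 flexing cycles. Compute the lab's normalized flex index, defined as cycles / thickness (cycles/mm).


Formula: Index = cycles / thickness
Substituting: Index = 142138 / 1.0850
Result: 131002.7650 cycles/mm


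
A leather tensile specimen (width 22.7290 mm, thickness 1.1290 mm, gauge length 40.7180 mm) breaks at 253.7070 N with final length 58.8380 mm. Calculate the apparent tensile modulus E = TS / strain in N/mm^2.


TS = F / (w * t) = 253.7070 / (22.7290 * 1.1290) = 9.8869 N/mm^2
strain = (Lf - L0) / L0 = (58.8380 - 40.7180) / 40.7180 = 0.4450
E = TS / strain = 9.8869 / 0.4450 = 22.2171 N/mm^2


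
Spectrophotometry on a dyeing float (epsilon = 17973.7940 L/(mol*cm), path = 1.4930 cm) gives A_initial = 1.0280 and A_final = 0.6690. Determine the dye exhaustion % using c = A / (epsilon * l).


c_initial = A_i / (epsilon * l) = 1.0280 / (17973.7940 * 1.4930) = 3.8308e-05 mol/L
c_final = A_f / (epsilon * l) = 0.6690 / (17973.7940 * 1.4930) = 2.4930e-05 mol/L
Exhaustion = (c_initial - c_final) / c_initial * 100 = (3.8308e-05 - 2.4930e-05) / 3.8308e-05 * 100 = 34.9222 %


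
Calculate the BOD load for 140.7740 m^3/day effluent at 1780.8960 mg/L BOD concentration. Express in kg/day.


Formula: BOD_load = volume * conc / 1000
Substituting: BOD_load = 140.7740 * 1780.8960 / 1000
Result: 250.7039 kg/day


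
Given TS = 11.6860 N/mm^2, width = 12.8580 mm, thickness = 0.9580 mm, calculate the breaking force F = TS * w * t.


Formula: F = TS * w * t
Substituting: F = 11.6860 * 12.8580 * 0.9580
Result: 143.9477 N


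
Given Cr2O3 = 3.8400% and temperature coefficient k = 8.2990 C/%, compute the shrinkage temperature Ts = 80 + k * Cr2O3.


Formula: Ts = 80 + k * Cr2O3
Substituting: Ts = 80 + 8.2990 * 3.8400
Result: 111.8682 C


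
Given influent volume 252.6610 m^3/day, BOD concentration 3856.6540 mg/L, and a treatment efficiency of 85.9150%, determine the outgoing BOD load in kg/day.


Load_in = volume * conc / 1000 = 252.6610 * 3856.6540 / 1000 = 974.4261 kg/day
Removed = Load_in * eff / 100 = 974.4261 * 85.9150 / 100 = 837.1781 kg/day
Load_out = Load_in - Removed = 974.4261 - 837.1781 = 137.2479 kg/day


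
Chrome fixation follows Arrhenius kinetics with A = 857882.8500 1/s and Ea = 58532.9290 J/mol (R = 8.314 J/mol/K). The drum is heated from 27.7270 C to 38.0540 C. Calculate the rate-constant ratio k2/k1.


T1 = 27.7270 + 273.15 = 300.8770 K; T2 = 38.0540 + 273.15 = 311.2040 K
k1 = A * exp(-Ea/(R*T1)) = 857882.8500 * exp(-58532.9290/(8.314*300.8770)) = 5.9058e-05 1/s
k2 = A * exp(-Ea/(R*T2)) = 857882.8500 * exp(-58532.9290/(8.314*311.2040)) = 1.2838e-04 1/s
k2/k1 = 1.2838e-04 / 5.9058e-05 = 2.1738


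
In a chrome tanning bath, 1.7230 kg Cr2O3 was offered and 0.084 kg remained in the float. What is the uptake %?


Formula: Uptake = (offered - residual) / offered * 100
Substituting: Uptake = (1.7230 - 0.084) / 1.7230 * 100
Result: 95.1248 %


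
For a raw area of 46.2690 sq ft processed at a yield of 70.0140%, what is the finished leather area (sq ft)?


Formula: finished = raw * yield / 100
Substituting: finished = 46.2690 * 70.0140 / 100
Result: 32.3948 sq ft


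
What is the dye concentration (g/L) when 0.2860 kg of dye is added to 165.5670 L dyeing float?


Formula: Conc = dye_mass(kg) / volume(L) * 1000
Substituting: Conc = 0.2860 / 165.5670 * 1000
Result: 1.7274 g/L


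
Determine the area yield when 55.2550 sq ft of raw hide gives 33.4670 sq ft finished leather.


Formula: Yield = finished / raw * 100
Substituting: Yield = 33.4670 / 55.2550 * 100
Result: 60.5683 %


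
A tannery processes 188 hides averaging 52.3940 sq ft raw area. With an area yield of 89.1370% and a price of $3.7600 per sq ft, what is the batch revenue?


Raw_total = N * avg_area = 188 * 52.3940 = 9850.0720 sq ft
Finished = Raw_total * yield / 100 = 9850.0720 * 89.1370 / 100 = 8780.0587 sq ft
Value = Finished * price = 8780.0587 * 3.7600 = 33013.0206 $


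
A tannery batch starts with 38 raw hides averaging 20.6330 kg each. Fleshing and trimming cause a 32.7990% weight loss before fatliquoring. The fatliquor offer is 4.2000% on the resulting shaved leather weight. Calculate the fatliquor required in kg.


Total_raw = N * avg_wt = 38 * 20.6330 = 784.0540 kg
Substrate = Total_raw * (1 - loss/100) = 784.0540 * (1 - 32.7990/100) = 526.8921 kg
Fat = Substrate * pct / 100 = 526.8921 * 4.2000 / 100 = 22.1295 kg


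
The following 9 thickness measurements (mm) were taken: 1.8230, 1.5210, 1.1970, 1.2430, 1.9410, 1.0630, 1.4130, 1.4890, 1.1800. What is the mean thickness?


Formula: Average = sum / n
Substituting: Average = 12.8700 / 9
Result: 1.4300 mm


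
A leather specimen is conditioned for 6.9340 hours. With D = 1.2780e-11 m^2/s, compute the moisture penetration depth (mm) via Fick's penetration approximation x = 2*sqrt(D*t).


t = 6.9340 hr * 3600 = 24962.4000 s
D * t = 1.2780e-11 * 24962.4000 = 3.1902e-07
x = 2 * sqrt(D*t) = 2 * sqrt(3.1902e-07) = 0.00112964 m = 1.1296 mm


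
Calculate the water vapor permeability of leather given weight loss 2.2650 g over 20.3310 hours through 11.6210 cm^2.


Formula: WVP = loss / (area * time)
Substituting: WVP = 2.2650 / (11.6210 * 20.3310)
Result: 0.00958663 g/(cm^2*hr)


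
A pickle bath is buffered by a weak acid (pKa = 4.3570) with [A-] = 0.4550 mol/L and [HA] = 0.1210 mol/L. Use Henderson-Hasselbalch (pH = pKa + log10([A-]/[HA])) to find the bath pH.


ratio = [A-] / [HA] = 0.4550 / 0.1210 = 3.7603
log10(ratio) = 0.5752
pH = pKa + log10(ratio) = 4.3570 + 0.5752 = 4.9322


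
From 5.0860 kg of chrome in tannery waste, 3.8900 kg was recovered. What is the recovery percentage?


Formula: Recovery = recovered / input * 100
Substituting: Recovery = 3.8900 / 5.0860 * 100
Result: 76.4845 %


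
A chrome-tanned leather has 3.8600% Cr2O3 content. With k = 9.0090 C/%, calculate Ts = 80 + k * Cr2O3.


Formula: Ts = 80 + k * Cr2O3
Substituting: Ts = 80 + 9.0090 * 3.8600
Result: 114.7747 C


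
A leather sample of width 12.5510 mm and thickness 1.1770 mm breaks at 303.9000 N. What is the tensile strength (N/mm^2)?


Formula: TS = force / (width * thickness)
Substituting: TS = 303.9000 / (12.5510 * 1.1770)
Result: 20.5720 N/mm^2


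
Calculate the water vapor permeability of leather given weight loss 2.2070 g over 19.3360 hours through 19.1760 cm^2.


Formula: WVP = loss / (area * time)
Substituting: WVP = 2.2070 / (19.1760 * 19.3360)
Result: 0.0059522 g/(cm^2*hr)


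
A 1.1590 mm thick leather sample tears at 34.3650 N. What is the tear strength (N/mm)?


Formula: Tear strength = force / thickness
Substituting: Tear strength = 34.3650 / 1.1590
Result: 29.6506 N/mm


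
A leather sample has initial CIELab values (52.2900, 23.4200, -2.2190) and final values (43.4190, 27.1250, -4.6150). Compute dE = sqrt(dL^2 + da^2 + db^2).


dL = -8.8710, da = 3.7050, db = -2.3960
dE = sqrt((-8.8710)^2 + 3.7050^2 + (-2.3960)^2) = 9.9077


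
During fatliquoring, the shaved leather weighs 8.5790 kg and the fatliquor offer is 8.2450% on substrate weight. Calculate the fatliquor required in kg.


Formula: Fat = substrate * pct / 100
Substituting: Fat = 8.5790 * 8.2450 / 100
Result: 0.7073 kg


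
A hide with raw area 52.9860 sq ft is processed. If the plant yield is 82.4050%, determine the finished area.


Formula: finished = raw * yield / 100
Substituting: finished = 52.9860 * 82.4050 / 100
Result: 43.6631 sq ft


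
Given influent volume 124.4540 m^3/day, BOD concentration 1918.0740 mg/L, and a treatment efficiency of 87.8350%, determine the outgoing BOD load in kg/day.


Load_in = volume * conc / 1000 = 124.4540 * 1918.0740 / 1000 = 238.7120 kg/day
Removed = Load_in * eff / 100 = 238.7120 * 87.8350 / 100 = 209.6727 kg/day
Load_out = Load_in - Removed = 238.7120 - 209.6727 = 29.0393 kg/day


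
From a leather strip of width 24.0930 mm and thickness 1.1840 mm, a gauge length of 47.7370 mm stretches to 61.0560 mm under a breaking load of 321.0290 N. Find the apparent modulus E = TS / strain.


TS = F / (w * t) = 321.0290 / (24.0930 * 1.1840) = 11.2539 N/mm^2
strain = (Lf - L0) / L0 = (61.0560 - 47.7370) / 47.7370 = 0.2790
E = TS / strain = 11.2539 / 0.2790 = 40.3353 N/mm^2


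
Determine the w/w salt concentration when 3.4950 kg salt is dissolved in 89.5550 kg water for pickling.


Formula: Conc = salt / (water + salt) * 100
Substituting: Conc = 3.4950 / (89.5550 + 3.4950) * 100
Result: 3.7560 %


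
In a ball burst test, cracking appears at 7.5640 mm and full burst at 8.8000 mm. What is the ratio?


Formula: Ratio = crack / burst
Substituting: Ratio = 7.5640 / 8.8000
Result: 0.8595


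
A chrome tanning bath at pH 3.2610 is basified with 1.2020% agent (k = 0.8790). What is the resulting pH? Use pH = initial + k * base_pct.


Formula: pH_final = pH_initial + k * base_pct
Substituting: pH_final = 3.2610 + 0.8790 * 1.2020
Result: 4.3176


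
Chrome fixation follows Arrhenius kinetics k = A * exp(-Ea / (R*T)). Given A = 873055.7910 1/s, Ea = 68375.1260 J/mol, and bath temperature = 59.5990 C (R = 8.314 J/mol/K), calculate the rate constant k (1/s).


T_K = T_C + 273.15 = 59.5990 + 273.15 = 332.7490 K
exponent = -Ea / (R * T_K) = -68375.1260 / (8.314 * 332.7490) = -24.7156
k = A * exp(exponent) = 873055.7910 * exp(-24.7156) = 1.6113e-05 1/s


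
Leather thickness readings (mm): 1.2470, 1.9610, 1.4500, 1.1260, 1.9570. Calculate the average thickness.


Formula: Average = sum / n
Substituting: Average = 7.7410 / 5
Result: 1.5482 mm


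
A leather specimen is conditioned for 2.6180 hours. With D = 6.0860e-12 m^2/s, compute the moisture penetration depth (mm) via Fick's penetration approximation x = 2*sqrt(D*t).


t = 2.6180 hr * 3600 = 9424.8000 s
D * t = 6.0860e-12 * 9424.8000 = 5.7359e-08
x = 2 * sqrt(D*t) = 2 * sqrt(5.7359e-08) = 4.7900e-04 m = 0.4790 mm


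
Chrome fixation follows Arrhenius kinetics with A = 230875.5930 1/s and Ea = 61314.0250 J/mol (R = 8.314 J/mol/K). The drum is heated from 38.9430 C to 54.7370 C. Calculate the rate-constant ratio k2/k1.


T1 = 38.9430 + 273.15 = 312.0930 K; T2 = 54.7370 + 273.15 = 327.8870 K
k1 = A * exp(-Ea/(R*T1)) = 230875.5930 * exp(-61314.0250/(8.314*312.0930)) = 1.2617e-05 1/s
k2 = A * exp(-Ea/(R*T2)) = 230875.5930 * exp(-61314.0250/(8.314*327.8870)) = 3.9381e-05 1/s
k2/k1 = 3.9381e-05 / 1.2617e-05 = 3.1213


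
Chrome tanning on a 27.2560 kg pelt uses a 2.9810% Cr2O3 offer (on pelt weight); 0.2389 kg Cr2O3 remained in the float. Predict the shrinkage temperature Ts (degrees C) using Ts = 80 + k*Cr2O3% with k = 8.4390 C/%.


Offered = pelt * offer_pct / 100 = 27.2560 * 2.9810 / 100 = 0.8125 kg
Uptake = offered - residual = 0.8125 - 0.2389 = 0.5736 kg
Cr2O3% on pelt = uptake / pelt * 100 = 0.5736 / 27.2560 * 100 = 2.1045 %
Ts = 80 + k * Cr2O3% = 80 + 8.4390 * 2.1045 = 97.7598 C


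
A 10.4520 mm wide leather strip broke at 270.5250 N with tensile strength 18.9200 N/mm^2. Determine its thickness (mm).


Formula: t = F / (TS * w)
Substituting: t = 270.5250 / (18.9200 * 10.4520)
Result: 1.3680 mm


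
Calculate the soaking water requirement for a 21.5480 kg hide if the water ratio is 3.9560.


Formula: Water = hide_weight * ratio
Substituting: Water = 21.5480 * 3.9560
Result: 85.2439 kg


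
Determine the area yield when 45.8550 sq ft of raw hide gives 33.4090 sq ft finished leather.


Formula: Yield = finished / raw * 100
Substituting: Yield = 33.4090 / 45.8550 * 100
Result: 72.8579 %


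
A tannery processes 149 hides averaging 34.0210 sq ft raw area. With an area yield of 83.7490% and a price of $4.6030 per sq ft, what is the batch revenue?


Raw_total = N * avg_area = 149 * 34.0210 = 5069.1290 sq ft
Finished = Raw_total * yield / 100 = 5069.1290 * 83.7490 / 100 = 4245.3448 sq ft
Value = Finished * price = 4245.3448 * 4.6030 = 19541.3223 $


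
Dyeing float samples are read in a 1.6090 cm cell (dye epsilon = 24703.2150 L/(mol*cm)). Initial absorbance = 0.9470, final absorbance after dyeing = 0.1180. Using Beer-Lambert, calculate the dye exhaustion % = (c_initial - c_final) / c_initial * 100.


c_initial = A_i / (epsilon * l) = 0.9470 / (24703.2150 * 1.6090) = 2.3825e-05 mol/L
c_final = A_f / (epsilon * l) = 0.1180 / (24703.2150 * 1.6090) = 2.9687e-06 mol/L
Exhaustion = (c_initial - c_final) / c_initial * 100 = (2.3825e-05 - 2.9687e-06) / 2.3825e-05 * 100 = 87.5396 %


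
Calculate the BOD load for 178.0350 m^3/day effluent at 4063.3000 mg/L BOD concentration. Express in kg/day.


Formula: BOD_load = volume * conc / 1000
Substituting: BOD_load = 178.0350 * 4063.3000 / 1000
Result: 723.4096 kg/day


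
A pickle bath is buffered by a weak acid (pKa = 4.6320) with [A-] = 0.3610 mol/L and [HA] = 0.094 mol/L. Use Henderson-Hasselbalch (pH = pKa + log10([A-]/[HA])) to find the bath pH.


ratio = [A-] / [HA] = 0.3610 / 0.094 = 3.8404
log10(ratio) = 0.5844
pH = pKa + log10(ratio) = 4.6320 + 0.5844 = 5.2164


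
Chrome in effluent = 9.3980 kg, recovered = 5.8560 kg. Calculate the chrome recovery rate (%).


Formula: Recovery = recovered / input * 100
Substituting: Recovery = 5.8560 / 9.3980 * 100
Result: 62.3111 %


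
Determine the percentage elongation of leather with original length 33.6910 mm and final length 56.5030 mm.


Formula: Elongation = (Lf - L0) / L0 * 100
Substituting: Elongation = (56.5030 - 33.6910) / 33.6910 * 100
Result: 67.7095 %


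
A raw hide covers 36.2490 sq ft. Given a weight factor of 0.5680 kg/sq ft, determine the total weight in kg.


Formula: Weight = area * weight_per_sqft
Substituting: Weight = 36.2490 * 0.5680
Result: 20.5894 kg
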